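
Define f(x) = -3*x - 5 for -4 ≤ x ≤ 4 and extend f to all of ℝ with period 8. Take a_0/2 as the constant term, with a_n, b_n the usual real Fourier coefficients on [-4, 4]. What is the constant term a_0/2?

-5

a_0 = 1/4 ∫_{-4}^{4} f(x) dx = 1/4 · (-40) = -10.
So the constant term a_0/2 = -5.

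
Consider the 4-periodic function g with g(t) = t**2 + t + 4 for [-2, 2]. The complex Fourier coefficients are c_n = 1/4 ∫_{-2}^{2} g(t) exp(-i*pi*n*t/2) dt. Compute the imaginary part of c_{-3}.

Since g is real-valued, Im(c_{-3}) = -1/4 ∫_{-2}^{2} g(t) sin(-3*pi*t/2) dt = b_{3}/2.
Integrating by parts twice (tabular method), an antiderivative of (t**2 + t + 4) sin(-3*pi*t/2) is 2*t**2*cos(3*pi*t/2)/(3*pi) - 8*t*sin(3*pi*t/2)/(9*pi**2) + 2*t*cos(3*pi*t/2)/(3*pi) - 4*sin(3*pi*t/2)/(9*pi**2) - 16*cos(3*pi*t/2)/(27*pi**3) + 8*cos(3*pi*t/2)/(3*pi); evaluating from -2 to 2: ∫_{-2}^{2} (t**2 + t + 4) sin(-3*pi*t/2) dt = (4*(4 - 45*pi**2)/(27*pi**3)) - (-4/pi + 16/(27*pi**3)) = -8/(3*pi).
Hence Im(c_{-3}) = (-1/4)·(-8/(3*pi)) = 2/(3*pi).

2/(3*pi)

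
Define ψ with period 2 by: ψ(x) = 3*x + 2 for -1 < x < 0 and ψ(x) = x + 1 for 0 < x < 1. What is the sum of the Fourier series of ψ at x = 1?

At x = 1 the one-sided limits are ψ(1^-) = 2 and ψ(1^+) = -1.
By Dirichlet's theorem the series converges to their average, [(2) + (-1)]/2 = 1/2.

1/2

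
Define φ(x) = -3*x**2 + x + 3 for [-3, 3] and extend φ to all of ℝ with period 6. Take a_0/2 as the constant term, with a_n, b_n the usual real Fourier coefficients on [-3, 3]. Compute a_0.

a_0 = 1/3 ∫_{-3}^{3} φ(x) dx = 1/3 · (-36) = -12.

-12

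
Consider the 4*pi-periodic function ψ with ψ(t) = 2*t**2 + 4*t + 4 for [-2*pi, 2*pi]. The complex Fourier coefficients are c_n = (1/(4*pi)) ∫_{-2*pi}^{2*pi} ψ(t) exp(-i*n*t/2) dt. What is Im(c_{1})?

Since ψ is real-valued, Im(c_{1}) = -(1/(4*pi)) ∫_{-2*pi}^{2*pi} ψ(t) sin(t/2) dt = -b_{1}/2.
Integrating by parts twice (tabular method), an antiderivative of (2*t**2 + 4*t + 4) sin(t/2) is -4*t**2*cos(t/2) + 16*t*sin(t/2) - 8*t*cos(t/2) + 16*sin(t/2) + 24*cos(t/2); evaluating from -2*pi to 2*pi: ∫_{-2*pi}^{2*pi} (2*t**2 + 4*t + 4) sin(t/2) dt = (-24 + 16*pi + 16*pi**2) - (-16*pi - 24 + 16*pi**2) = 32*pi.
Hence Im(c_{1}) = (-1/(4*pi))·(32*pi) = -8.

-8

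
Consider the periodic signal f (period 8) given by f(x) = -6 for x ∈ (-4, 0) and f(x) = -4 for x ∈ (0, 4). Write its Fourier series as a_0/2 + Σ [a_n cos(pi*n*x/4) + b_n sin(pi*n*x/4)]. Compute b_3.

b_3 = 1/4 ∫_{-4}^{4} f(x) sin(3*pi*x/4) dx.
Split the integral at the breakpoints.
Directly, an antiderivative of (-6) sin(3*pi*x/4) is 8*cos(3*pi*x/4)/pi; evaluating from -4 to 0: ∫_{-4}^{0} (-6) sin(3*pi*x/4) dx = (8/pi) - (-8/pi) = 16/pi.
Directly, an antiderivative of (-4) sin(3*pi*x/4) is 16*cos(3*pi*x/4)/(3*pi); evaluating from 0 to 4: ∫_{0}^{4} (-4) sin(3*pi*x/4) dx = (-16/(3*pi)) - (16/(3*pi)) = -32/(3*pi).
Summing the pieces and multiplying by (1/4) gives b_3 = 4/(3*pi).

4/(3*pi)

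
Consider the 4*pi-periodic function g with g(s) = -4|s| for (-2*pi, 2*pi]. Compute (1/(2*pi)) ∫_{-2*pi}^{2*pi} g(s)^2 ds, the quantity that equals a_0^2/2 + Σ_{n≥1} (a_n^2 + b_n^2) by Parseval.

128*pi**2/3

(1/(2*pi)) ∫_{-2*pi}^{2*pi} g(s)^2 ds = (1/(2*pi)) · (256*pi**3/3) = 128*pi**2/3.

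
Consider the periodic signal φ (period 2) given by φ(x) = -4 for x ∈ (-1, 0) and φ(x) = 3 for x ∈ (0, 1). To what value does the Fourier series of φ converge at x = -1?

-1/2

At x = -1 the one-sided limits are φ(-1^-) = 3 and φ(-1^+) = -4.
By Dirichlet's theorem the series converges to their average, [(3) + (-4)]/2 = -1/2.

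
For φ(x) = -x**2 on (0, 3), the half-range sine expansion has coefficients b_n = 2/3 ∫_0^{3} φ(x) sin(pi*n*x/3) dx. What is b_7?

b_7 = 2/3 ∫_0^{3} (-x**2) sin(7*pi*x/3) dx.
Integrating by parts twice (tabular method), an antiderivative of (-x**2) sin(7*pi*x/3) is 3*x**2*cos(7*pi*x/3)/(7*pi) - 18*x*sin(7*pi*x/3)/(49*pi**2) - 54*cos(7*pi*x/3)/(343*pi**3); evaluating from 0 to 3: ∫_{0}^{3} (-x**2) sin(7*pi*x/3) dx = (27*(2 - 49*pi**2)/(343*pi**3)) - (-54/(343*pi**3)) = 27*(4 - 49*pi**2)/(343*pi**3).
Hence b_7 = (2/3)·(27*(4 - 49*pi**2)/(343*pi**3)) = 18*(4 - 49*pi**2)/(343*pi**3).

18*(4 - 49*pi**2)/(343*pi**3)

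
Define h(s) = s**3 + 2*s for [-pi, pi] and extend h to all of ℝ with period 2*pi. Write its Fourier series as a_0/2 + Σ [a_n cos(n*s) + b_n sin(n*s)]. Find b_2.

b_2 = 1/pi ∫_{-pi}^{pi} h(s) sin(2*s) ds.
h is odd and sin(2*s) is odd, so the integrand is even and b_2 = 2/pi ∫_0^{pi} h(s) sin(2*s) ds.
Integrating by parts three times (tabular method), an antiderivative of (s**3 + 2*s) sin(2*s) is -s**3*cos(2*s)/2 + 3*s**2*sin(2*s)/4 - s*cos(2*s)/4 + sin(2*s)/8; evaluating from 0 to pi: ∫_{0}^{pi} (s**3 + 2*s) sin(2*s) ds = (-pi**3/2 - pi/4) - (0) = -pi**3/2 - pi/4.
Hence b_2 = (2/pi)·(-pi**3/2 - pi/4) = -pi**2 - 1/2.

-pi**2 - 1/2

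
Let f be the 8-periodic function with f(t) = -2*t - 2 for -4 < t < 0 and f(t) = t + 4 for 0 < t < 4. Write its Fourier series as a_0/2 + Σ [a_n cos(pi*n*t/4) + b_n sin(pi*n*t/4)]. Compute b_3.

8/(3*pi)

b_3 = 1/4 ∫_{-4}^{4} f(t) sin(3*pi*t/4) dt.
Split the integral at the breakpoints.
Integrating by parts (boundary term plus one more integral), an antiderivative of (-2*t - 2) sin(3*pi*t/4) is 8*t*cos(3*pi*t/4)/(3*pi) - 32*sin(3*pi*t/4)/(9*pi**2) + 8*cos(3*pi*t/4)/(3*pi); evaluating from -4 to 0: ∫_{-4}^{0} (-2*t - 2) sin(3*pi*t/4) dt = (8/(3*pi)) - (8/pi) = -16/(3*pi).
Integrating by parts (boundary term plus one more integral), an antiderivative of (t + 4) sin(3*pi*t/4) is -4*t*cos(3*pi*t/4)/(3*pi) + 16*sin(3*pi*t/4)/(9*pi**2) - 16*cos(3*pi*t/4)/(3*pi); evaluating from 0 to 4: ∫_{0}^{4} (t + 4) sin(3*pi*t/4) dt = (32/(3*pi)) - (-16/(3*pi)) = 16/pi.
Summing the pieces and multiplying by (1/4) gives b_3 = 8/(3*pi).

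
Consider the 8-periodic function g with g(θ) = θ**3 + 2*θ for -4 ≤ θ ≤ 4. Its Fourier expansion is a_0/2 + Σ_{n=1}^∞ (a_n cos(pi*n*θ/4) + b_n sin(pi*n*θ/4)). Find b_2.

b_2 = 1/4 ∫_{-4}^{4} g(θ) sin(pi*θ/2) dθ.
g is odd and sin(pi*θ/2) is odd, so the integrand is even and b_2 = 1/2 ∫_0^{4} g(θ) sin(pi*θ/2) dθ.
Integrating by parts three times (tabular method), an antiderivative of (θ**3 + 2*θ) sin(pi*θ/2) is -2*θ**3*cos(pi*θ/2)/pi + 12*θ**2*sin(pi*θ/2)/pi**2 - 4*θ*cos(pi*θ/2)/pi + 48*θ*cos(pi*θ/2)/pi**3 - 96*sin(pi*θ/2)/pi**4 + 8*sin(pi*θ/2)/pi**2; evaluating from 0 to 4: ∫_{0}^{4} (θ**3 + 2*θ) sin(pi*θ/2) dθ = (-144/pi + 192/pi**3) - (0) = -144/pi + 192/pi**3.
Hence b_2 = (1/2)·(-144/pi + 192/pi**3) = -72/pi + 96/pi**3.

-72/pi + 96/pi**3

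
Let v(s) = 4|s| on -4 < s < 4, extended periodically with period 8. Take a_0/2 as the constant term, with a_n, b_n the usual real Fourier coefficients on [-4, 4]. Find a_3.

a_3 = 1/4 ∫_{-4}^{4} v(s) cos(3*pi*s/4) ds.
v is even and cos(3*pi*s/4) is even, so the integrand is even and a_3 = 1/2 ∫_0^{4} v(s) cos(3*pi*s/4) ds.
Integrating by parts (boundary term plus one more integral), an antiderivative of (4*s) cos(3*pi*s/4) is 16*s*sin(3*pi*s/4)/(3*pi) + 64*cos(3*pi*s/4)/(9*pi**2); evaluating from 0 to 4: ∫_{0}^{4} (4*s) cos(3*pi*s/4) ds = (-64/(9*pi**2)) - (64/(9*pi**2)) = -128/(9*pi**2).
Hence a_3 = (1/2)·(-128/(9*pi**2)) = -64/(9*pi**2).

-64/(9*pi**2)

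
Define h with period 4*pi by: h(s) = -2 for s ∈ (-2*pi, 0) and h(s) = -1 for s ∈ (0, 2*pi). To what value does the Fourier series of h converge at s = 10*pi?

-3/2

s = 10*pi differs from s = 2*pi by 2 full period(s), and the series is 4*pi-periodic.
At s = 2*pi the one-sided limits are h(2*pi^-) = -1 and h(2*pi^+) = -2.
By Dirichlet's theorem the series converges to their average, [(-1) + (-2)]/2 = -3/2.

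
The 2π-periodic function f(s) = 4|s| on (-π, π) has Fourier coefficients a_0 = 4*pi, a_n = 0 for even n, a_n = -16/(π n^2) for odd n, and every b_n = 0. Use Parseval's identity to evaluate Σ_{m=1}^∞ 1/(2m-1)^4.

pi**4/96

Parseval: a_0^2/2 + Σ a_n^2 = (1/π) ∫_{-π}^{π} f(s)^2 ds = 32*pi**2/3.
Subtract a_0^2/2 = 8*pi**2: Σ a_n^2 = 8*pi**2/3.
Only odd n contribute, with a_n^2 = 256/(π^2 n^4), so Σ_{m≥1} 1/(2m-1)^4 = π^2·(8*pi**2/3)/256 = pi**4/96.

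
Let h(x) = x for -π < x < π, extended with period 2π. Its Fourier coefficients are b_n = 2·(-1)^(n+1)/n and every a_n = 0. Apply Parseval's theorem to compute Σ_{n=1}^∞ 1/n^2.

pi**2/6

Parseval: Σ b_n^2 = (1/π) ∫_{-π}^{π} h(x)^2 dx = 2*pi**2/3.
Σ b_n^2 = Σ 4/n^2, so Σ 1/n^2 = (2*pi**2/3)/4 = pi**2/6.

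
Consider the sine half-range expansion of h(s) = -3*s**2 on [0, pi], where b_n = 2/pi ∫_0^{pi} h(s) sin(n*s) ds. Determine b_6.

pi

b_6 = 2/pi ∫_0^{pi} (-3*s**2) sin(6*s) ds.
Integrating by parts twice (tabular method), an antiderivative of (-3*s**2) sin(6*s) is s**2*cos(6*s)/2 - s*sin(6*s)/6 - cos(6*s)/36; evaluating from 0 to pi: ∫_{0}^{pi} (-3*s**2) sin(6*s) ds = (-1/36 + pi**2/2) - (-1/36) = pi**2/2.
Hence b_6 = (2/pi)·(pi**2/2) = pi.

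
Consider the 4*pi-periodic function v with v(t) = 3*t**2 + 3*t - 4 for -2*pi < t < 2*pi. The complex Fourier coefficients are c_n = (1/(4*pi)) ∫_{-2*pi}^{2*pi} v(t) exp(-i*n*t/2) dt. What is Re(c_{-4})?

Since v is real-valued, Re(c_{-4}) = (1/(4*pi)) ∫_{-2*pi}^{2*pi} v(t) cos(-2*t) dt = a_{4}/2.
Integrating by parts twice (tabular method), an antiderivative of (3*t**2 + 3*t - 4) cos(-2*t) is 3*t**2*sin(2*t)/2 + 3*t*sin(2*t)/2 + 3*t*cos(2*t)/2 - 11*sin(2*t)/4 + 3*cos(2*t)/4; evaluating from -2*pi to 2*pi: ∫_{-2*pi}^{2*pi} (3*t**2 + 3*t - 4) cos(-2*t) dt = (3/4 + 3*pi) - (3/4 - 3*pi) = 6*pi.
Hence Re(c_{-4}) = (1/(4*pi))·(6*pi) = 3/2.

3/2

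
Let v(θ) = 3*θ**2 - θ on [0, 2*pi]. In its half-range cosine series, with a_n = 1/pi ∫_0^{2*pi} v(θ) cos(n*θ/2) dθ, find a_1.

a_1 = 1/pi ∫_0^{2*pi} (3*θ**2 - θ) cos(θ/2) dθ.
Integrating by parts twice (tabular method), an antiderivative of (3*θ**2 - θ) cos(θ/2) is 6*θ**2*sin(θ/2) - 2*θ*sin(θ/2) + 24*θ*cos(θ/2) - 48*sin(θ/2) - 4*cos(θ/2); evaluating from 0 to 2*pi: ∫_{0}^{2*pi} (3*θ**2 - θ) cos(θ/2) dθ = (4 - 48*pi) - (-4) = 8 - 48*pi.
Hence a_1 = (1/pi)·(8 - 48*pi) = -48 + 8/pi.

-48 + 8/pi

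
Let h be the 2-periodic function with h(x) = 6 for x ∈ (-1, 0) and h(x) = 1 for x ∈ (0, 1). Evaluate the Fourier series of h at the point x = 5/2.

x = 5/2 differs from x = 1/2 by 1 full period(s), and the series is 2-periodic.
h is continuous at x = 1/2 with value 1, so the series converges to 1 there.

1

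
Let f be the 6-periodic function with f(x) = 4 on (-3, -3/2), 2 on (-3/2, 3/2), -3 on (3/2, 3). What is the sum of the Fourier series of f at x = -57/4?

4

x = -57/4 differs from x = -9/4 by -2 full period(s), and the series is 6-periodic.
f is continuous at x = -9/4 with value 4, so the series converges to 4 there.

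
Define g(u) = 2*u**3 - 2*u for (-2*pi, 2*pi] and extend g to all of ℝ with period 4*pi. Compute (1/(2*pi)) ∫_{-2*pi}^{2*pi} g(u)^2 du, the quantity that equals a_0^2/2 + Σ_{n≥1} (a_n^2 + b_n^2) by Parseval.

32*pi**2*(-168*pi**2 + 35 + 240*pi**4)/105

(1/(2*pi)) ∫_{-2*pi}^{2*pi} g(u)^2 du = (1/(2*pi)) · (64*pi**3*(-168*pi**2 + 35 + 240*pi**4)/105) = 32*pi**2*(-168*pi**2 + 35 + 240*pi**4)/105.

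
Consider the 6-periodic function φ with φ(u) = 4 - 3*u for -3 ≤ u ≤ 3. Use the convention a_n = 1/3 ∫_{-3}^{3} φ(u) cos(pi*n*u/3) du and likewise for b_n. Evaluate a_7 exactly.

a_7 = 1/3 ∫_{-3}^{3} φ(u) cos(7*pi*u/3) du.
Integrating by parts (boundary term plus one more integral), an antiderivative of (4 - 3*u) cos(7*pi*u/3) is -9*u*sin(7*pi*u/3)/(7*pi) + 12*sin(7*pi*u/3)/(7*pi) - 27*cos(7*pi*u/3)/(49*pi**2); evaluating from -3 to 3: ∫_{-3}^{3} (4 - 3*u) cos(7*pi*u/3) du = (27/(49*pi**2)) - (27/(49*pi**2)) = 0.
Hence a_7 = (1/3)·(0) = 0.

0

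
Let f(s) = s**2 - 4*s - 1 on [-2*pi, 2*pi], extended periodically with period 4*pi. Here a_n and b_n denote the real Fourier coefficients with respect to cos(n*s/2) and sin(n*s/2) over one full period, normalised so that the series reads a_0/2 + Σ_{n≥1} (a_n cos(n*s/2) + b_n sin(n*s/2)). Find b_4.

b_4 = (1/(2*pi)) ∫_{-2*pi}^{2*pi} f(s) sin(2*s) ds.
Integrating by parts twice (tabular method), an antiderivative of (s**2 - 4*s - 1) sin(2*s) is -s**2*cos(2*s)/2 + s*sin(2*s)/2 + 2*s*cos(2*s) - sin(2*s) + 3*cos(2*s)/4; evaluating from -2*pi to 2*pi: ∫_{-2*pi}^{2*pi} (s**2 - 4*s - 1) sin(2*s) ds = (-2*pi**2 + 3/4 + 4*pi) - (-2*pi**2 - 4*pi + 3/4) = 8*pi.
Hence b_4 = (1/(2*pi))·(8*pi) = 4.

4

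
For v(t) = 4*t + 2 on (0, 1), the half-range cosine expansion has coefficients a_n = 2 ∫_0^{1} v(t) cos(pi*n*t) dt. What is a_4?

0

a_4 = 2 ∫_0^{1} (4*t + 2) cos(4*pi*t) dt.
Integrating by parts (boundary term plus one more integral), an antiderivative of (4*t + 2) cos(4*pi*t) is t*sin(4*pi*t)/pi + sin(4*pi*t)/(2*pi) + cos(4*pi*t)/(4*pi**2); evaluating from 0 to 1: ∫_{0}^{1} (4*t + 2) cos(4*pi*t) dt = (1/(4*pi**2)) - (1/(4*pi**2)) = 0.
Hence a_4 = 2·(0) = 0.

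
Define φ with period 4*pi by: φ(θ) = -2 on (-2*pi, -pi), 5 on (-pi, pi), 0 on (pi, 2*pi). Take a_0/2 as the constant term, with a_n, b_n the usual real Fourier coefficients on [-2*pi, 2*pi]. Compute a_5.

a_5 = (1/(2*pi)) ∫_{-2*pi}^{2*pi} φ(θ) cos(5*θ/2) dθ.
Split the integral at the breakpoints.
Directly, an antiderivative of (-2) cos(5*θ/2) is -4*sin(5*θ/2)/5; evaluating from -2*pi to -pi: ∫_{-2*pi}^{-pi} (-2) cos(5*θ/2) dθ = (4/5) - (0) = 4/5.
Directly, an antiderivative of (5) cos(5*θ/2) is 2*sin(5*θ/2); evaluating from -pi to pi: ∫_{-pi}^{pi} (5) cos(5*θ/2) dθ = (2) - (-2) = 4.
∫_{pi}^{2*pi} (0) cos(5*θ/2) dθ = 0.
Summing the pieces and multiplying by (1/(2*pi)) gives a_5 = 12/(5*pi).

12/(5*pi)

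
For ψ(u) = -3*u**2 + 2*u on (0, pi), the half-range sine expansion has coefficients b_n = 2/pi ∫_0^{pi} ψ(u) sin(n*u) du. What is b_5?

b_5 = 2/pi ∫_0^{pi} (-3*u**2 + 2*u) sin(5*u) du.
Integrating by parts twice (tabular method), an antiderivative of (-3*u**2 + 2*u) sin(5*u) is 3*u**2*cos(5*u)/5 - 6*u*sin(5*u)/25 - 2*u*cos(5*u)/5 + 2*sin(5*u)/25 - 6*cos(5*u)/125; evaluating from 0 to pi: ∫_{0}^{pi} (-3*u**2 + 2*u) sin(5*u) du = (-3*pi**2/5 + 6/125 + 2*pi/5) - (-6/125) = -3*pi**2/5 + 12/125 + 2*pi/5.
Hence b_5 = (2/pi)·(-3*pi**2/5 + 12/125 + 2*pi/5) = 2*(-75*pi**2 + 12 + 50*pi)/(125*pi).

2*(-75*pi**2 + 12 + 50*pi)/(125*pi)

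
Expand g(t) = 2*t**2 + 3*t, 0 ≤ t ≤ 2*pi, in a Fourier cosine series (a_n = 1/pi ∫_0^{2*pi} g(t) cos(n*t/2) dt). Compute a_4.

a_4 = 1/pi ∫_0^{2*pi} (2*t**2 + 3*t) cos(2*t) dt.
Integrating by parts twice (tabular method), an antiderivative of (2*t**2 + 3*t) cos(2*t) is t**2*sin(2*t) + 3*t*sin(2*t)/2 + t*cos(2*t) - sin(2*t)/2 + 3*cos(2*t)/4; evaluating from 0 to 2*pi: ∫_{0}^{2*pi} (2*t**2 + 3*t) cos(2*t) dt = (3/4 + 2*pi) - (3/4) = 2*pi.
Hence a_4 = (1/pi)·(2*pi) = 2.

2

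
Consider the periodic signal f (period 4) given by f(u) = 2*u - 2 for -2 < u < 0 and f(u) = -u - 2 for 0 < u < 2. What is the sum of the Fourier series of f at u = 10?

u = 10 differs from u = 2 by 2 full period(s), and the series is 4-periodic.
At u = 2 the one-sided limits are f(2^-) = -4 and f(2^+) = -6.
By Dirichlet's theorem the series converges to their average, [(-4) + (-6)]/2 = -5.

-5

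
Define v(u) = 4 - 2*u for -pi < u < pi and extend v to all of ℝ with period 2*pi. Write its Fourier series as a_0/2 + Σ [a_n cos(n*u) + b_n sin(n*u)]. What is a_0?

a_0 = 1/pi ∫_{-pi}^{pi} v(u) du = 1/pi · (8*pi) = 8.

8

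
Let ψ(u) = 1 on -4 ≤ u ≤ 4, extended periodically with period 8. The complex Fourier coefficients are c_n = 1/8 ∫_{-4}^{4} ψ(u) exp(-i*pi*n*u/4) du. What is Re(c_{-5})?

Since ψ is real-valued, Re(c_{-5}) = 1/8 ∫_{-4}^{4} ψ(u) cos(-5*pi*u/4) du = a_{5}/2.
ψ is even and cos(-5*pi*u/4) is even, so the integrand is even: ∫_{-4}^{4} ψ(u) cos(-5*pi*u/4) du = 2∫_0^{4} ψ(u) cos(-5*pi*u/4) du.
Directly, an antiderivative of (1) cos(-5*pi*u/4) is 4*sin(5*pi*u/4)/(5*pi); evaluating from 0 to 4: ∫_{0}^{4} (1) cos(-5*pi*u/4) du = (0) - (0) = 0.
So ∫_{-4}^{4} ψ(u) cos(-5*pi*u/4) du = 0.
Hence Re(c_{-5}) = (1/8)·(0) = 0.

0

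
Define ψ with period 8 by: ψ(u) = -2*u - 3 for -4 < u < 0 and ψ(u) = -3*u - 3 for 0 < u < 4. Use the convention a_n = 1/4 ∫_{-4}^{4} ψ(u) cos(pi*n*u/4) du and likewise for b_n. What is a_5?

a_5 = 1/4 ∫_{-4}^{4} ψ(u) cos(5*pi*u/4) du.
Split the integral at the breakpoints.
Integrating by parts (boundary term plus one more integral), an antiderivative of (-2*u - 3) cos(5*pi*u/4) is -8*u*sin(5*pi*u/4)/(5*pi) - 12*sin(5*pi*u/4)/(5*pi) - 32*cos(5*pi*u/4)/(25*pi**2); evaluating from -4 to 0: ∫_{-4}^{0} (-2*u - 3) cos(5*pi*u/4) du = (-32/(25*pi**2)) - (32/(25*pi**2)) = -64/(25*pi**2).
Integrating by parts (boundary term plus one more integral), an antiderivative of (-3*u - 3) cos(5*pi*u/4) is -12*u*sin(5*pi*u/4)/(5*pi) - 12*sin(5*pi*u/4)/(5*pi) - 48*cos(5*pi*u/4)/(25*pi**2); evaluating from 0 to 4: ∫_{0}^{4} (-3*u - 3) cos(5*pi*u/4) du = (48/(25*pi**2)) - (-48/(25*pi**2)) = 96/(25*pi**2).
Summing the pieces and multiplying by (1/4) gives a_5 = 8/(25*pi**2).

8/(25*pi**2)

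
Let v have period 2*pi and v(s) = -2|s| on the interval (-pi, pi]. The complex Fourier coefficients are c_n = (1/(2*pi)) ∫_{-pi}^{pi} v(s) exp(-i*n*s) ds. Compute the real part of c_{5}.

Since v is real-valued, Re(c_{5}) = (1/(2*pi)) ∫_{-pi}^{pi} v(s) cos(5*s) ds = a_{5}/2.
v is even and cos(5*s) is even, so the integrand is even: ∫_{-pi}^{pi} v(s) cos(5*s) ds = 2∫_0^{pi} v(s) cos(5*s) ds.
Integrating by parts (boundary term plus one more integral), an antiderivative of (-2*s) cos(5*s) is -2*s*sin(5*s)/5 - 2*cos(5*s)/25; evaluating from 0 to pi: ∫_{0}^{pi} (-2*s) cos(5*s) ds = (2/25) - (-2/25) = 4/25.
So ∫_{-pi}^{pi} v(s) cos(5*s) ds = 8/25.
Hence Re(c_{5}) = (1/(2*pi))·(8/25) = 4/(25*pi).

4/(25*pi)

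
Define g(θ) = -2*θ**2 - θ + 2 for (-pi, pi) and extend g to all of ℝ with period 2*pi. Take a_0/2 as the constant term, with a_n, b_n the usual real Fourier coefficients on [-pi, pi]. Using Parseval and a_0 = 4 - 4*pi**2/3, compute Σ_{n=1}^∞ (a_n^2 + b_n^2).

2*pi**2*(15 + 16*pi**2)/45

Parseval: a_0^2/2 + Σ_{n≥1} (a_n^2+b_n^2) = 1/pi ∫_{-pi}^{pi} g(θ)^2 dθ = -14*pi**2/3 + 8 + 8*pi**4/5.
Subtract a_0^2/2 = 8*(3 - pi**2)**2/9: Σ (a_n^2+b_n^2) = 2*pi**2*(15 + 16*pi**2)/45.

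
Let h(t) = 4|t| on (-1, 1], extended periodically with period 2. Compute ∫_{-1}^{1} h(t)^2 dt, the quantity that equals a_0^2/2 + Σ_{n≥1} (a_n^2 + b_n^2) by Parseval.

∫_{-1}^{1} h(t)^2 dt = 32/3.

32/3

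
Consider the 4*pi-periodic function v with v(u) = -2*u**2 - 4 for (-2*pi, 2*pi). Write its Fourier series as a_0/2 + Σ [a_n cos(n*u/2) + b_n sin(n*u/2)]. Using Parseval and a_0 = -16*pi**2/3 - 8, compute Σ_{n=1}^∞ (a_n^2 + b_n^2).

Parseval: a_0^2/2 + Σ_{n≥1} (a_n^2+b_n^2) = (1/(2*pi)) ∫_{-2*pi}^{2*pi} v(u)^2 du = 32 + 128*pi**2/3 + 128*pi**4/5.
Subtract a_0^2/2 = 32*(3 + 2*pi**2)**2/9: Σ (a_n^2+b_n^2) = 512*pi**4/45.

512*pi**4/45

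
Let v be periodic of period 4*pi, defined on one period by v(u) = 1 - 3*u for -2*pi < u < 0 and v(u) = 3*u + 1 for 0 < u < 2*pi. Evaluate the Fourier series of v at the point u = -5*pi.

u = -5*pi differs from u = -pi by -1 full period(s), and the series is 4*pi-periodic.
v is continuous at u = -pi with value 1 + 3*pi, so the series converges to 1 + 3*pi there.

1 + 3*pi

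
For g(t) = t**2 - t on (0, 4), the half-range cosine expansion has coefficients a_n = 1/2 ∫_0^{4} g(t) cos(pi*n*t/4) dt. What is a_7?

a_7 = 1/2 ∫_0^{4} (t**2 - t) cos(7*pi*t/4) dt.
Integrating by parts twice (tabular method), an antiderivative of (t**2 - t) cos(7*pi*t/4) is 4*t**2*sin(7*pi*t/4)/(7*pi) - 4*t*sin(7*pi*t/4)/(7*pi) + 32*t*cos(7*pi*t/4)/(49*pi**2) - 128*sin(7*pi*t/4)/(343*pi**3) - 16*cos(7*pi*t/4)/(49*pi**2); evaluating from 0 to 4: ∫_{0}^{4} (t**2 - t) cos(7*pi*t/4) dt = (-16/(7*pi**2)) - (-16/(49*pi**2)) = -96/(49*pi**2).
Hence a_7 = (1/2)·(-96/(49*pi**2)) = -48/(49*pi**2).

-48/(49*pi**2)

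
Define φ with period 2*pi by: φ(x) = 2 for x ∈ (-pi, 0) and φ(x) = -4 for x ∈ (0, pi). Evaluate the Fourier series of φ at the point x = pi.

At x = pi the one-sided limits are φ(pi^-) = -4 and φ(pi^+) = 2.
By Dirichlet's theorem the series converges to their average, [(-4) + (2)]/2 = -1.

-1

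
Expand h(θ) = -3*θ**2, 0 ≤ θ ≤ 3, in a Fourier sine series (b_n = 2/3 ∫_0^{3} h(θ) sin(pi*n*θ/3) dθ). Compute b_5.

b_5 = 2/3 ∫_0^{3} (-3*θ**2) sin(5*pi*θ/3) dθ.
Integrating by parts twice (tabular method), an antiderivative of (-3*θ**2) sin(5*pi*θ/3) is 9*θ**2*cos(5*pi*θ/3)/(5*pi) - 54*θ*sin(5*pi*θ/3)/(25*pi**2) - 162*cos(5*pi*θ/3)/(125*pi**3); evaluating from 0 to 3: ∫_{0}^{3} (-3*θ**2) sin(5*pi*θ/3) dθ = (81*(2 - 25*pi**2)/(125*pi**3)) - (-162/(125*pi**3)) = 81*(4 - 25*pi**2)/(125*pi**3).
Hence b_5 = (2/3)·(81*(4 - 25*pi**2)/(125*pi**3)) = 54*(4 - 25*pi**2)/(125*pi**3).

54*(4 - 25*pi**2)/(125*pi**3)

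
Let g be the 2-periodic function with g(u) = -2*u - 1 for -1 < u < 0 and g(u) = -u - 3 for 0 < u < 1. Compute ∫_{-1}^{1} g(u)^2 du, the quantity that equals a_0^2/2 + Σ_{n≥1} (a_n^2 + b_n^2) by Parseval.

38/3

∫_{-1}^{1} g(u)^2 du = 38/3.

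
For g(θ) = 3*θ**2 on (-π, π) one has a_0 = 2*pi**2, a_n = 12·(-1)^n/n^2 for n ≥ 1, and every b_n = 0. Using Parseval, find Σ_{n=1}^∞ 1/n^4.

Parseval: a_0^2/2 + Σ a_n^2 = (1/π) ∫_{-π}^{π} g(θ)^2 dθ = 18*pi**4/5.
Subtract a_0^2/2 = 2*pi**4: Σ a_n^2 = 8*pi**4/5.
Since a_n^2 = 144/n^4, Σ 1/n^4 = pi**4/90.

pi**4/90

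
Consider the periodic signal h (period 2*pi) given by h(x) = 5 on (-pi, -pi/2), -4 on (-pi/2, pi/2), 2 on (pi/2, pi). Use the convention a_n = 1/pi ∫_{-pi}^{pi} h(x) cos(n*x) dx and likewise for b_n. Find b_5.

-3/(5*pi)

b_5 = 1/pi ∫_{-pi}^{pi} h(x) sin(5*x) dx.
Split the integral at the breakpoints.
Directly, an antiderivative of (5) sin(5*x) is -cos(5*x); evaluating from -pi to -pi/2: ∫_{-pi}^{-pi/2} (5) sin(5*x) dx = (0) - (1) = -1.
Directly, an antiderivative of (-4) sin(5*x) is 4*cos(5*x)/5; evaluating from -pi/2 to pi/2: ∫_{-pi/2}^{pi/2} (-4) sin(5*x) dx = (0) - (0) = 0.
Directly, an antiderivative of (2) sin(5*x) is -2*cos(5*x)/5; evaluating from pi/2 to pi: ∫_{pi/2}^{pi} (2) sin(5*x) dx = (2/5) - (0) = 2/5.
Summing the pieces and multiplying by (1/pi) gives b_5 = -3/(5*pi).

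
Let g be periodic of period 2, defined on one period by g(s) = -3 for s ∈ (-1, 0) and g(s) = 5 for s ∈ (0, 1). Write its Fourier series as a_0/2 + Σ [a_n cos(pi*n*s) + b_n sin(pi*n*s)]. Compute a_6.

a_6 = ∫_{-1}^{1} g(s) cos(6*pi*s) ds.
Split the integral at the breakpoints.
Directly, an antiderivative of (-3) cos(6*pi*s) is -sin(6*pi*s)/(2*pi); evaluating from -1 to 0: ∫_{-1}^{0} (-3) cos(6*pi*s) ds = (0) - (0) = 0.
Directly, an antiderivative of (5) cos(6*pi*s) is 5*sin(6*pi*s)/(6*pi); evaluating from 0 to 1: ∫_{0}^{1} (5) cos(6*pi*s) ds = (0) - (0) = 0.
Summing the pieces gives a_6 = 0.

0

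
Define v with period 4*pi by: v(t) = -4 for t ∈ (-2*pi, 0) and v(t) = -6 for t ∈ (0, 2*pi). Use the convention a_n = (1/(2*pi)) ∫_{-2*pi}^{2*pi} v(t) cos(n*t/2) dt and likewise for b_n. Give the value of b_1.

b_1 = (1/(2*pi)) ∫_{-2*pi}^{2*pi} v(t) sin(t/2) dt.
Split the integral at the breakpoints.
Directly, an antiderivative of (-4) sin(t/2) is 8*cos(t/2); evaluating from -2*pi to 0: ∫_{-2*pi}^{0} (-4) sin(t/2) dt = (8) - (-8) = 16.
Directly, an antiderivative of (-6) sin(t/2) is 12*cos(t/2); evaluating from 0 to 2*pi: ∫_{0}^{2*pi} (-6) sin(t/2) dt = (-12) - (12) = -24.
Summing the pieces and multiplying by (1/(2*pi)) gives b_1 = -4/pi.

-4/pi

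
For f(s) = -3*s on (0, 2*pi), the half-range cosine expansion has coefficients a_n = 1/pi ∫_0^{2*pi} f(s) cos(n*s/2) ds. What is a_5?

24/(25*pi)

a_5 = 1/pi ∫_0^{2*pi} (-3*s) cos(5*s/2) ds.
Integrating by parts (boundary term plus one more integral), an antiderivative of (-3*s) cos(5*s/2) is -6*s*sin(5*s/2)/5 - 12*cos(5*s/2)/25; evaluating from 0 to 2*pi: ∫_{0}^{2*pi} (-3*s) cos(5*s/2) ds = (12/25) - (-12/25) = 24/25.
Hence a_5 = (1/pi)·(24/25) = 24/(25*pi).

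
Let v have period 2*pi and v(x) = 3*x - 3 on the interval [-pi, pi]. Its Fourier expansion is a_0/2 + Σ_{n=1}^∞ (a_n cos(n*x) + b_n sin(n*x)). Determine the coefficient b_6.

-1

b_6 = 1/pi ∫_{-pi}^{pi} v(x) sin(6*x) dx.
Integrating by parts (boundary term plus one more integral), an antiderivative of (3*x - 3) sin(6*x) is -x*cos(6*x)/2 + sin(6*x)/12 + cos(6*x)/2; evaluating from -pi to pi: ∫_{-pi}^{pi} (3*x - 3) sin(6*x) dx = (1/2 - pi/2) - (1/2 + pi/2) = -pi.
Hence b_6 = (1/pi)·(-pi) = -1.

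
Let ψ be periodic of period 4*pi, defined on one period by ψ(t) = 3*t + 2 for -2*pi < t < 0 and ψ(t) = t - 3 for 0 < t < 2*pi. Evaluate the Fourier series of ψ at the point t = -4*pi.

t = -4*pi differs from t = 0 by -1 full period(s), and the series is 4*pi-periodic.
At t = 0 the one-sided limits are ψ(0^-) = 2 and ψ(0^+) = -3.
By Dirichlet's theorem the series converges to their average, [(2) + (-3)]/2 = -1/2.

-1/2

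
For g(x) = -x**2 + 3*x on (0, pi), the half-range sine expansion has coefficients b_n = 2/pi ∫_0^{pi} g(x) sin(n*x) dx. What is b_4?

b_4 = 2/pi ∫_0^{pi} (-x**2 + 3*x) sin(4*x) dx.
Integrating by parts twice (tabular method), an antiderivative of (-x**2 + 3*x) sin(4*x) is x**2*cos(4*x)/4 - x*sin(4*x)/8 - 3*x*cos(4*x)/4 + 3*sin(4*x)/16 - cos(4*x)/32; evaluating from 0 to pi: ∫_{0}^{pi} (-x**2 + 3*x) sin(4*x) dx = (-3*pi/4 - 1/32 + pi**2/4) - (-1/32) = pi*(-3 + pi)/4.
Hence b_4 = (2/pi)·(pi*(-3 + pi)/4) = -3/2 + pi/2.

-3/2 + pi/2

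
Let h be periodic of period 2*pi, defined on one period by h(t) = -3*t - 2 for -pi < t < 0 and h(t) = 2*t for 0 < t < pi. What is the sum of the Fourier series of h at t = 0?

At t = 0 the one-sided limits are h(0^-) = -2 and h(0^+) = 0.
By Dirichlet's theorem the series converges to their average, [(-2) + (0)]/2 = -1.

-1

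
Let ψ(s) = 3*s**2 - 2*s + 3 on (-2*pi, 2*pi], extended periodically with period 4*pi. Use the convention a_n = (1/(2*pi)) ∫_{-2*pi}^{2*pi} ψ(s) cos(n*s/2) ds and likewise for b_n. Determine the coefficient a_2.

12

a_2 = (1/(2*pi)) ∫_{-2*pi}^{2*pi} ψ(s) cos(s) ds.
Integrating by parts twice (tabular method), an antiderivative of (3*s**2 - 2*s + 3) cos(s) is 3*s**2*sin(s) - 2*s*sin(s) + 6*s*cos(s) - 3*sin(s) - 2*cos(s); evaluating from -2*pi to 2*pi: ∫_{-2*pi}^{2*pi} (3*s**2 - 2*s + 3) cos(s) ds = (-2 + 12*pi) - (-12*pi - 2) = 24*pi.
Hence a_2 = (1/(2*pi))·(24*pi) = 12.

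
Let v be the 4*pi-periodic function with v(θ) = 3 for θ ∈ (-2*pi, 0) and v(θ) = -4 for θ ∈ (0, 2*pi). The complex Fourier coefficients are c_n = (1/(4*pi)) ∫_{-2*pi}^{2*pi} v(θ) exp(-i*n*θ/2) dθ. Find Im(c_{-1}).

Since v is real-valued, Im(c_{-1}) = -(1/(4*pi)) ∫_{-2*pi}^{2*pi} v(θ) sin(-θ/2) dθ = b_{1}/2.
Split the integral at the breakpoints.
Directly, an antiderivative of (3) sin(-θ/2) is 6*cos(θ/2); evaluating from -2*pi to 0: ∫_{-2*pi}^{0} (3) sin(-θ/2) dθ = (6) - (-6) = 12.
Directly, an antiderivative of (-4) sin(-θ/2) is -8*cos(θ/2); evaluating from 0 to 2*pi: ∫_{0}^{2*pi} (-4) sin(-θ/2) dθ = (8) - (-8) = 16.
So ∫_{-2*pi}^{2*pi} v(θ) sin(-θ/2) dθ = 28.
Hence Im(c_{-1}) = (-1/(4*pi))·(28) = -7/pi.

-7/pi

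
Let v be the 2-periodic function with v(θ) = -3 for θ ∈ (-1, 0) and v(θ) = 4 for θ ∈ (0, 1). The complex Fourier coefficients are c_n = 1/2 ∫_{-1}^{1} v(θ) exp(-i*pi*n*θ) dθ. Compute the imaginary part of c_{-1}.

7/pi

Since v is real-valued, Im(c_{-1}) = -1/2 ∫_{-1}^{1} v(θ) sin(-pi*θ) dθ = b_{1}/2.
Split the integral at the breakpoints.
Directly, an antiderivative of (-3) sin(-pi*θ) is -3*cos(pi*θ)/pi; evaluating from -1 to 0: ∫_{-1}^{0} (-3) sin(-pi*θ) dθ = (-3/pi) - (3/pi) = -6/pi.
Directly, an antiderivative of (4) sin(-pi*θ) is 4*cos(pi*θ)/pi; evaluating from 0 to 1: ∫_{0}^{1} (4) sin(-pi*θ) dθ = (-4/pi) - (4/pi) = -8/pi.
So ∫_{-1}^{1} v(θ) sin(-pi*θ) dθ = -14/pi.
Hence Im(c_{-1}) = (-1/2)·(-14/pi) = 7/pi.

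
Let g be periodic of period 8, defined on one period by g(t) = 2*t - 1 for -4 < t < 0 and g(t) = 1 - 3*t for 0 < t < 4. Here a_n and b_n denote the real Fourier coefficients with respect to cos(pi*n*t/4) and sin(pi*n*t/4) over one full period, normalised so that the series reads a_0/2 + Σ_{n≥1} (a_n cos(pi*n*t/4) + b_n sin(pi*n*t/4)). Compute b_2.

2/pi

b_2 = 1/4 ∫_{-4}^{4} g(t) sin(pi*t/2) dt.
Split the integral at the breakpoints.
Integrating by parts (boundary term plus one more integral), an antiderivative of (2*t - 1) sin(pi*t/2) is -4*t*cos(pi*t/2)/pi + 8*sin(pi*t/2)/pi**2 + 2*cos(pi*t/2)/pi; evaluating from -4 to 0: ∫_{-4}^{0} (2*t - 1) sin(pi*t/2) dt = (2/pi) - (18/pi) = -16/pi.
Integrating by parts (boundary term plus one more integral), an antiderivative of (1 - 3*t) sin(pi*t/2) is 6*t*cos(pi*t/2)/pi - 12*sin(pi*t/2)/pi**2 - 2*cos(pi*t/2)/pi; evaluating from 0 to 4: ∫_{0}^{4} (1 - 3*t) sin(pi*t/2) dt = (22/pi) - (-2/pi) = 24/pi.
Summing the pieces and multiplying by (1/4) gives b_2 = 2/pi.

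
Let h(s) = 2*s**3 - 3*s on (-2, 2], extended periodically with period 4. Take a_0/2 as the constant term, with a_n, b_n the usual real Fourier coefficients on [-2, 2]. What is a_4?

0

a_4 = 1/2 ∫_{-2}^{2} h(s) cos(2*pi*s) ds.
h is odd and cos(2*pi*s) is even, so the integrand is odd over a symmetric interval and the integral vanishes.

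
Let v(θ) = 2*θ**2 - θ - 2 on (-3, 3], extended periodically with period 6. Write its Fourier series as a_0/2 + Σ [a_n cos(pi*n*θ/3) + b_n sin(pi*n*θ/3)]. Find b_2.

3/pi

b_2 = 1/3 ∫_{-3}^{3} v(θ) sin(2*pi*θ/3) dθ.
Integrating by parts twice (tabular method), an antiderivative of (2*θ**2 - θ - 2) sin(2*pi*θ/3) is -3*θ**2*cos(2*pi*θ/3)/pi + 9*θ*sin(2*pi*θ/3)/pi**2 + 3*θ*cos(2*pi*θ/3)/(2*pi) - 9*sin(2*pi*θ/3)/(4*pi**2) + 27*cos(2*pi*θ/3)/(2*pi**3) + 3*cos(2*pi*θ/3)/pi; evaluating from -3 to 3: ∫_{-3}^{3} (2*θ**2 - θ - 2) sin(2*pi*θ/3) dθ = (3*(9 - 13*pi**2)/(2*pi**3)) - (3*(9 - 19*pi**2)/(2*pi**3)) = 9/pi.
Hence b_2 = (1/3)·(9/pi) = 3/pi.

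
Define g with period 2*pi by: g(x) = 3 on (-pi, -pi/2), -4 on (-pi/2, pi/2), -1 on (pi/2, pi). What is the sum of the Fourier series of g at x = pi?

1

At x = pi the one-sided limits are g(pi^-) = -1 and g(pi^+) = 3.
By Dirichlet's theorem the series converges to their average, [(-1) + (3)]/2 = 1.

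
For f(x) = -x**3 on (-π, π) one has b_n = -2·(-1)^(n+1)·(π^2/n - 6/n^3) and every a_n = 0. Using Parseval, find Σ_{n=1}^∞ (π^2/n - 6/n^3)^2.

pi**6/14

Parseval: Σ b_n^2 = (1/π) ∫_{-π}^{π} f(x)^2 dx = 2*pi**6/7.
b_n^2 = 4·(π^2/n - 6/n^3)^2, so the sum equals (2*pi**6/7)/4 = pi**6/14.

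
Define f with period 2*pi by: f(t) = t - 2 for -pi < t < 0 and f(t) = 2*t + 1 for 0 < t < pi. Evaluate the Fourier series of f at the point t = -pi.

At t = -pi the one-sided limits are f(-pi^-) = 1 + 2*pi and f(-pi^+) = -pi - 2.
By Dirichlet's theorem the series converges to their average, [(1 + 2*pi) + (-pi - 2)]/2 = -1/2 + pi/2.

-1/2 + pi/2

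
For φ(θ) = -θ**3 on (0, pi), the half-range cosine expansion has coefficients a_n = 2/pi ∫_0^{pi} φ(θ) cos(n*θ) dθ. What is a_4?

-3*pi/8

a_4 = 2/pi ∫_0^{pi} (-θ**3) cos(4*θ) dθ.
Integrating by parts three times (tabular method), an antiderivative of (-θ**3) cos(4*θ) is -θ**3*sin(4*θ)/4 - 3*θ**2*cos(4*θ)/16 + 3*θ*sin(4*θ)/32 + 3*cos(4*θ)/128; evaluating from 0 to pi: ∫_{0}^{pi} (-θ**3) cos(4*θ) dθ = (3/128 - 3*pi**2/16) - (3/128) = -3*pi**2/16.
Hence a_4 = (2/pi)·(-3*pi**2/16) = -3*pi/8.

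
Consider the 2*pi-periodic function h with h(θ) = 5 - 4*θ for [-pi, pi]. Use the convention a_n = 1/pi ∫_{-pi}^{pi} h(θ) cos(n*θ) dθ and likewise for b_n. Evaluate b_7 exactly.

b_7 = 1/pi ∫_{-pi}^{pi} h(θ) sin(7*θ) dθ.
Integrating by parts (boundary term plus one more integral), an antiderivative of (5 - 4*θ) sin(7*θ) is 4*θ*cos(7*θ)/7 - 4*sin(7*θ)/49 - 5*cos(7*θ)/7; evaluating from -pi to pi: ∫_{-pi}^{pi} (5 - 4*θ) sin(7*θ) dθ = (5/7 - 4*pi/7) - (5/7 + 4*pi/7) = -8*pi/7.
Hence b_7 = (1/pi)·(-8*pi/7) = -8/7.

-8/7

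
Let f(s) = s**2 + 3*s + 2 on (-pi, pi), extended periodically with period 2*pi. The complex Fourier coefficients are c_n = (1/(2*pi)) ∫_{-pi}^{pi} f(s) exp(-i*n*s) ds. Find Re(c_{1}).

-2

Since f is real-valued, Re(c_{1}) = (1/(2*pi)) ∫_{-pi}^{pi} f(s) cos(s) ds = a_{1}/2.
Integrating by parts twice (tabular method), an antiderivative of (s**2 + 3*s + 2) cos(s) is s**2*sin(s) + 3*s*sin(s) + 2*s*cos(s) + 3*cos(s); evaluating from -pi to pi: ∫_{-pi}^{pi} (s**2 + 3*s + 2) cos(s) ds = (-2*pi - 3) - (-3 + 2*pi) = -4*pi.
Hence Re(c_{1}) = (1/(2*pi))·(-4*pi) = -2.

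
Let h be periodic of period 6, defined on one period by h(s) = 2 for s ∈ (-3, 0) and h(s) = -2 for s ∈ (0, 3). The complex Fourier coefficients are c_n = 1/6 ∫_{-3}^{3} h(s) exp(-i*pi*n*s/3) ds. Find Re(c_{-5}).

0

Since h is real-valued, Re(c_{-5}) = 1/6 ∫_{-3}^{3} h(s) cos(-5*pi*s/3) ds = a_{5}/2.
(h is odd, so the integrand is odd over a symmetric interval and the integral vanishes.)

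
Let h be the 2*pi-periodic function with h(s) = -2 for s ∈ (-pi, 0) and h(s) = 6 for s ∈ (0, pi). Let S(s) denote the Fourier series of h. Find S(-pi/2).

-2

h is continuous at s = -pi/2 with value -2, so the series converges to -2 there.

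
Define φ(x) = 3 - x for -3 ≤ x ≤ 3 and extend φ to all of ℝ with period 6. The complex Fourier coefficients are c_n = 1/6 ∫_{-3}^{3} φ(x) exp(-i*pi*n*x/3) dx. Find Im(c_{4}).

Since φ is real-valued, Im(c_{4}) = -1/6 ∫_{-3}^{3} φ(x) sin(4*pi*x/3) dx = -b_{4}/2.
Integrating by parts (boundary term plus one more integral), an antiderivative of (3 - x) sin(4*pi*x/3) is 3*x*cos(4*pi*x/3)/(4*pi) - 9*sin(4*pi*x/3)/(16*pi**2) - 9*cos(4*pi*x/3)/(4*pi); evaluating from -3 to 3: ∫_{-3}^{3} (3 - x) sin(4*pi*x/3) dx = (0) - (-9/(2*pi)) = 9/(2*pi).
Hence Im(c_{4}) = (-1/6)·(9/(2*pi)) = -3/(4*pi).

-3/(4*pi)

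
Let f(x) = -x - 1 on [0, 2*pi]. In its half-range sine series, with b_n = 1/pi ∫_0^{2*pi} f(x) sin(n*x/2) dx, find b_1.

-4 - 4/pi

b_1 = 1/pi ∫_0^{2*pi} (-x - 1) sin(x/2) dx.
Integrating by parts (boundary term plus one more integral), an antiderivative of (-x - 1) sin(x/2) is 2*x*cos(x/2) - 4*sin(x/2) + 2*cos(x/2); evaluating from 0 to 2*pi: ∫_{0}^{2*pi} (-x - 1) sin(x/2) dx = (-4*pi - 2) - (2) = -4*pi - 4.
Hence b_1 = (1/pi)·(-4*pi - 4) = -4 - 4/pi.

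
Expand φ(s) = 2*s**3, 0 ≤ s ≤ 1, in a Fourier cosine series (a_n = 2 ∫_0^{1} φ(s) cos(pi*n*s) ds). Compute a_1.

a_1 = 2 ∫_0^{1} (2*s**3) cos(pi*s) ds.
Integrating by parts three times (tabular method), an antiderivative of (2*s**3) cos(pi*s) is 2*s**3*sin(pi*s)/pi + 6*s**2*cos(pi*s)/pi**2 - 12*s*sin(pi*s)/pi**3 - 12*cos(pi*s)/pi**4; evaluating from 0 to 1: ∫_{0}^{1} (2*s**3) cos(pi*s) ds = (6*(2 - pi**2)/pi**4) - (-12/pi**4) = 6*(4 - pi**2)/pi**4.
Hence a_1 = 2·(6*(4 - pi**2)/pi**4) = 12*(4 - pi**2)/pi**4.

12*(4 - pi**2)/pi**4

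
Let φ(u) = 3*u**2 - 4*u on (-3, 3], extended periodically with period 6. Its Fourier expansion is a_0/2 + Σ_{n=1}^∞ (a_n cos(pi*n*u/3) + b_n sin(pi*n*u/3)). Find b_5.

-24/(5*pi)

b_5 = 1/3 ∫_{-3}^{3} φ(u) sin(5*pi*u/3) du.
Integrating by parts twice (tabular method), an antiderivative of (3*u**2 - 4*u) sin(5*pi*u/3) is -9*u**2*cos(5*pi*u/3)/(5*pi) + 54*u*sin(5*pi*u/3)/(25*pi**2) + 12*u*cos(5*pi*u/3)/(5*pi) - 36*sin(5*pi*u/3)/(25*pi**2) + 162*cos(5*pi*u/3)/(125*pi**3); evaluating from -3 to 3: ∫_{-3}^{3} (3*u**2 - 4*u) sin(5*pi*u/3) du = (-162/(125*pi**3) + 9/pi) - (9*(-18 + 325*pi**2)/(125*pi**3)) = -72/(5*pi).
Hence b_5 = (1/3)·(-72/(5*pi)) = -24/(5*pi).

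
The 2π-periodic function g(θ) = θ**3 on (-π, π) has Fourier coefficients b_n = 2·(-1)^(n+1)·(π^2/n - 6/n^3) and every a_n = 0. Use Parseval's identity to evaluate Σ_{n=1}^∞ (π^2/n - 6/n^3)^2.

Parseval: Σ b_n^2 = (1/π) ∫_{-π}^{π} g(θ)^2 dθ = 2*pi**6/7.
b_n^2 = 4·(π^2/n - 6/n^3)^2, so the sum equals (2*pi**6/7)/4 = pi**6/14.

pi**6/14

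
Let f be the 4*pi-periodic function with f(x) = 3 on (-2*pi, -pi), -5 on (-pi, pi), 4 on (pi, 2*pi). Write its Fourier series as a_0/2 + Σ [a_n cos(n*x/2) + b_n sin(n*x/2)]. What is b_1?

1/pi

b_1 = (1/(2*pi)) ∫_{-2*pi}^{2*pi} f(x) sin(x/2) dx.
Split the integral at the breakpoints.
Directly, an antiderivative of (3) sin(x/2) is -6*cos(x/2); evaluating from -2*pi to -pi: ∫_{-2*pi}^{-pi} (3) sin(x/2) dx = (0) - (6) = -6.
Directly, an antiderivative of (-5) sin(x/2) is 10*cos(x/2); evaluating from -pi to pi: ∫_{-pi}^{pi} (-5) sin(x/2) dx = (0) - (0) = 0.
Directly, an antiderivative of (4) sin(x/2) is -8*cos(x/2); evaluating from pi to 2*pi: ∫_{pi}^{2*pi} (4) sin(x/2) dx = (8) - (0) = 8.
Summing the pieces and multiplying by (1/(2*pi)) gives b_1 = 1/pi.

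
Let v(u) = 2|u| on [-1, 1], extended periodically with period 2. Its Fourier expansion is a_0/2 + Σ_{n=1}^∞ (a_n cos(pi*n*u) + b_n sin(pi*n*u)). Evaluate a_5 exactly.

-8/(25*pi**2)

a_5 = ∫_{-1}^{1} v(u) cos(5*pi*u) du.
v is even and cos(5*pi*u) is even, so the integrand is even and a_5 = 2 ∫_0^{1} v(u) cos(5*pi*u) du.
Integrating by parts (boundary term plus one more integral), an antiderivative of (2*u) cos(5*pi*u) is 2*u*sin(5*pi*u)/(5*pi) + 2*cos(5*pi*u)/(25*pi**2); evaluating from 0 to 1: ∫_{0}^{1} (2*u) cos(5*pi*u) du = (-2/(25*pi**2)) - (2/(25*pi**2)) = -4/(25*pi**2).
Hence a_5 = 2·(-4/(25*pi**2)) = -8/(25*pi**2).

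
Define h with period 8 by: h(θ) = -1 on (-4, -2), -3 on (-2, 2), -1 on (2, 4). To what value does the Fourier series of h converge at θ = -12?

θ = -12 differs from θ = 4 by -2 full period(s), and the series is 8-periodic.
h is continuous at θ = 4 with value -1, so the series converges to -1 there.

-1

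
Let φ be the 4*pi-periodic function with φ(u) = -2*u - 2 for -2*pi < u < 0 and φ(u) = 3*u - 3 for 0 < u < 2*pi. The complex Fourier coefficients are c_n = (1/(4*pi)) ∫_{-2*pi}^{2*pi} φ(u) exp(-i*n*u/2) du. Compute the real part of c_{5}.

Since φ is real-valued, Re(c_{5}) = (1/(4*pi)) ∫_{-2*pi}^{2*pi} φ(u) cos(5*u/2) du = a_{5}/2.
Split the integral at the breakpoints.
Integrating by parts (boundary term plus one more integral), an antiderivative of (-2*u - 2) cos(5*u/2) is -4*u*sin(5*u/2)/5 - 4*sin(5*u/2)/5 - 8*cos(5*u/2)/25; evaluating from -2*pi to 0: ∫_{-2*pi}^{0} (-2*u - 2) cos(5*u/2) du = (-8/25) - (8/25) = -16/25.
Integrating by parts (boundary term plus one more integral), an antiderivative of (3*u - 3) cos(5*u/2) is 6*u*sin(5*u/2)/5 - 6*sin(5*u/2)/5 + 12*cos(5*u/2)/25; evaluating from 0 to 2*pi: ∫_{0}^{2*pi} (3*u - 3) cos(5*u/2) du = (-12/25) - (12/25) = -24/25.
So ∫_{-2*pi}^{2*pi} φ(u) cos(5*u/2) du = -8/5.
Hence Re(c_{5}) = (1/(4*pi))·(-8/5) = -2/(5*pi).

-2/(5*pi)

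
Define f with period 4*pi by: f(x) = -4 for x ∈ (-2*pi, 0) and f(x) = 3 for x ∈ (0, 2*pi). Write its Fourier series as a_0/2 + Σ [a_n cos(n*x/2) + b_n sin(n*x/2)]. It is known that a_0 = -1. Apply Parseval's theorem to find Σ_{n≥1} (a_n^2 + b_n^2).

Parseval: a_0^2/2 + Σ_{n≥1} (a_n^2+b_n^2) = (1/(2*pi)) ∫_{-2*pi}^{2*pi} f(x)^2 dx = 25.
Subtract a_0^2/2 = 1/2: Σ (a_n^2+b_n^2) = 49/2.

49/2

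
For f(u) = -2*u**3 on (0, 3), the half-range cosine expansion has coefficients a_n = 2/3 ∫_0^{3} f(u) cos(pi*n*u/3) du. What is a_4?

-81/(4*pi**2)

a_4 = 2/3 ∫_0^{3} (-2*u**3) cos(4*pi*u/3) du.
Integrating by parts three times (tabular method), an antiderivative of (-2*u**3) cos(4*pi*u/3) is -3*u**3*sin(4*pi*u/3)/(2*pi) - 27*u**2*cos(4*pi*u/3)/(8*pi**2) + 81*u*sin(4*pi*u/3)/(16*pi**3) + 243*cos(4*pi*u/3)/(64*pi**4); evaluating from 0 to 3: ∫_{0}^{3} (-2*u**3) cos(4*pi*u/3) du = (243*(1 - 8*pi**2)/(64*pi**4)) - (243/(64*pi**4)) = -243/(8*pi**2).
Hence a_4 = (2/3)·(-243/(8*pi**2)) = -81/(4*pi**2).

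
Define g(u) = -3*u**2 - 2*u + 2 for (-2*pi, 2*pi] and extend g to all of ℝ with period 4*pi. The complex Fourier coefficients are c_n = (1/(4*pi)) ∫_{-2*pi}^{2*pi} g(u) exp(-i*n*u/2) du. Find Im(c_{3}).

4/3

Since g is real-valued, Im(c_{3}) = -(1/(4*pi)) ∫_{-2*pi}^{2*pi} g(u) sin(3*u/2) du = -b_{3}/2.
Integrating by parts twice (tabular method), an antiderivative of (-3*u**2 - 2*u + 2) sin(3*u/2) is 2*u**2*cos(3*u/2) - 8*u*sin(3*u/2)/3 + 4*u*cos(3*u/2)/3 - 8*sin(3*u/2)/9 - 28*cos(3*u/2)/9; evaluating from -2*pi to 2*pi: ∫_{-2*pi}^{2*pi} (-3*u**2 - 2*u + 2) sin(3*u/2) du = (-8*pi**2 - 8*pi/3 + 28/9) - (-8*pi**2 + 28/9 + 8*pi/3) = -16*pi/3.
Hence Im(c_{3}) = (-1/(4*pi))·(-16*pi/3) = 4/3.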